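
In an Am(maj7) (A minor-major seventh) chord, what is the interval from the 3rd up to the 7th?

Spelling the chord: A, C, E, G#.
So we need the interval from C up to G#.
From C to G#: 8 semitones over a fifth = augmented.

A5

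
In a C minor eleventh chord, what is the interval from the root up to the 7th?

Cm11: C-E♭-G-B♭-D-F.
That puts C below B♭.
7 letter names make it a seventh; at 10 semitones (a half step narrower than major) the quality is minor.

minor seventh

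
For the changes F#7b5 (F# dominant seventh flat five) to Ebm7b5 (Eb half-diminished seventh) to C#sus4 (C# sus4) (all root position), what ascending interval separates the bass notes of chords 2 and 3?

The roots are Eb and C#.
From Eb to C#: 10 semitones over a sixth = augmented.

augmented sixth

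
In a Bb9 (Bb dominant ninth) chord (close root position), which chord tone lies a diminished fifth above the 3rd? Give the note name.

Ab

The chord tones of Bb9 are Bb D F Ab C.
The 3rd is D. A diminished fifth above D is Ab.
Ab is the chord's 7th.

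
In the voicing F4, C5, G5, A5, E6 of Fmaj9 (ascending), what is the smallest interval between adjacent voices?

major second

Adjacent intervals: F4→C5 = perfect fifth; C5→G5 = perfect fifth; G5→A5 = major second; A5→E6 = perfect fifth.
The smallest is G5 to A5, a major second (2 semitones).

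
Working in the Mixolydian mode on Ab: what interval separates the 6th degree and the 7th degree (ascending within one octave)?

minor second

Spelling the Mixolydian mode on Ab: Ab Bb C Db Eb F Gb.
That puts F below Gb.
F up to Gb is 1 semitone, a half step narrower than a major second, so the interval is minor.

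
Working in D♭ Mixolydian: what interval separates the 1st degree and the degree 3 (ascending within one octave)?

Spelling D♭ Mixolydian: D♭ E♭ F G♭ A♭ B♭ C♭.
The 1st degree is D♭ and the 3rd scale degree is F.
Counting 3 letters and 4 half steps from D♭ gives a major third.

major 3rd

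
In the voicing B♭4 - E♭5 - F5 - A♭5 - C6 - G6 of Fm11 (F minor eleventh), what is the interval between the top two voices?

P5

Those voices are C6 and G6.
C up to G spans 5 letter names and 7 semitones — a perfect fifth.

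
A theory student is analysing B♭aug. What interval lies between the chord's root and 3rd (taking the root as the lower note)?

major third

Spelling the chord: B♭, D, F♯.
So we need the interval from B♭ up to D.
B♭ up to D spans 3 letter names and 4 semitones — a major third.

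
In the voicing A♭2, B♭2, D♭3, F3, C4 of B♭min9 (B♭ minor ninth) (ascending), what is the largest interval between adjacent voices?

Adjacent intervals: A♭2→B♭2 = major second; B♭2→D♭3 = minor third; D♭3→F3 = major third; F3→C4 = perfect fifth.
The largest is F3 to C4, a perfect fifth (7 semitones).

perfect fifth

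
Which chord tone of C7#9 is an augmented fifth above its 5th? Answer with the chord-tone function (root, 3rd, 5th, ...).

C dominant seventh sharp nine is spelled C, E, G, B♭, D♯.
The 5th is G. An augmented fifth above G is D♯.
D♯ is the chord's 9th.

9th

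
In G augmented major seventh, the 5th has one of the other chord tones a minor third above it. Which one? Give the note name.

F#

The chord tones of G+maj7 (G augmented major seventh) are G-B-D#-F#.
The 5th is D#. A minor third above D# is F#.
F# is the chord's 7th.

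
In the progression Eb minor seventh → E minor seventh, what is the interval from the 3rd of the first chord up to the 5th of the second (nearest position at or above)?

The 3rd of Eb minor seventh is Gb; the 5th of E minor seventh is B.
From Gb to B: 5 semitones over a third = augmented.

A3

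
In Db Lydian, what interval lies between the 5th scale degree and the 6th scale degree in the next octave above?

Db lydian: Db Eb F G Ab Bb C.
That puts Ab below Bb.
From Ab to Bb is 14 semitones, exactly the major ninth.

major ninth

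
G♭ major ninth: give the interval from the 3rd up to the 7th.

G♭maj9 (G♭ major ninth): G♭, B♭, D♭, F, A♭.
3rd = B♭; 7th = F.
From B♭ to F is 7 semitones, exactly the perfect fifth.

perfect fifth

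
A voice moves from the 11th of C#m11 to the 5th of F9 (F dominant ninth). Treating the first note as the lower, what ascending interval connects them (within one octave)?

diminished fifth

C#m11 has F# as its 11th, and F9 (F dominant ninth) has C as its 5th.
From F# to C: 6 semitones over a fifth = diminished.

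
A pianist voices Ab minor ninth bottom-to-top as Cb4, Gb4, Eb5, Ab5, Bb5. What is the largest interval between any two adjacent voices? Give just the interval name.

Adjacent intervals: Cb4→Gb4 = perfect fifth; Gb4→Eb5 = major sixth; Eb5→Ab5 = perfect fourth; Ab5→Bb5 = major second.
The largest is Gb4 to Eb5, a major sixth (9 semitones).

M6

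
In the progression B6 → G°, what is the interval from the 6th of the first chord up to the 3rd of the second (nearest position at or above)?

d3

The 6th of B6 is G#; the 3rd of G° is Bb.
From G# to Bb: 2 semitones over a third = diminished.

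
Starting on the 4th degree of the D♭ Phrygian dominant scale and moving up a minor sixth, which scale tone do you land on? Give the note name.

The scale is D♭ E𝄫 F G♭ A♭ B𝄫 C♭.
The 4th degree is G♭; a minor sixth above that is E𝄫 — scale degree 2.

Ebb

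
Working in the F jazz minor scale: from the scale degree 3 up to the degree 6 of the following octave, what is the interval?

augmented eleventh

Spelling the F jazz minor scale: F G Ab Bb C D E.
That puts Ab below D.
11 letter names make it an eleventh; at 18 semitones (a half step wider than perfect) the quality is augmented.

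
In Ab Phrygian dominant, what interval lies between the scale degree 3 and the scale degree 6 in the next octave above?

diminished 11th

The scale runs Ab Bbb C Db Eb Fb Gb.
That puts C below Fb.
11 letter names make it an eleventh; at 16 semitones (a half step narrower than perfect) the quality is diminished.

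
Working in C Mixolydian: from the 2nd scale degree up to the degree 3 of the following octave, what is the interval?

major 9th

The scale runs C D E F G A Bb.
So we need the interval from D up to E.
D up to E spans 9 letter names and 14 semitones — a major ninth.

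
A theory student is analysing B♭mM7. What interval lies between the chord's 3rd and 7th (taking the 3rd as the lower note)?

augmented fifth

The chord tones of B♭m(maj7) (B♭ minor-major seventh) are B♭-D♭-F-A.
The 3rd is D♭ and the 7th is A.
From D♭ to A: 8 semitones over a fifth = augmented.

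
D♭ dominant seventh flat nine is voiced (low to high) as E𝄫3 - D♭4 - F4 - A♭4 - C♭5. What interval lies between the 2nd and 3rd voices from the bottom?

Those voices are D♭4 and F4.
Counting 3 letters and 4 half steps from D♭ gives a major third.

M3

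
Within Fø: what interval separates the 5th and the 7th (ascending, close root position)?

major third

Spelling the chord: F-A♭-C♭-E♭.
So we need the interval from C♭ up to E♭.
Counting 3 letters and 4 half steps from C♭ gives a major third.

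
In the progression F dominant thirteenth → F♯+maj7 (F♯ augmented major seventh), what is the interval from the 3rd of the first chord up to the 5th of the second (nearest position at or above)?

A3

F dominant thirteenth has A as its 3rd, and F♯+maj7 (F♯ augmented major seventh) has C𝄪 as its 5th.
From A to C𝄪: 5 semitones over a third = augmented.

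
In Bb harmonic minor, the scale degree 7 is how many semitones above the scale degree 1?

11

The scale is Bb C Db Eb F Gb A.
Bb up to A is a major seventh — 11 semitones.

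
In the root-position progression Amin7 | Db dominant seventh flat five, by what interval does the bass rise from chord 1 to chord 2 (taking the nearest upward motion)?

diminished 4th

The roots are A and Db.
4 letter names make it a fourth; at 4 semitones (a half step narrower than perfect) the quality is diminished.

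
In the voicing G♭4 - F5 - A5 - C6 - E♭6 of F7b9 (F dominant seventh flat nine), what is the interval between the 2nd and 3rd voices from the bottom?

major 3rd

Those voices are F5 and A5.
F up to A spans 3 letter names and 4 semitones — a major third.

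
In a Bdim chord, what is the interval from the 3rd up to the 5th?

m3

The chord tones of B° are B-D-F.
That puts D below F.
D up to F is 3 semitones, a half step narrower than a major third, so the interval is minor.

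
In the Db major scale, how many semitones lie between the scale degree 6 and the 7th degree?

The scale is Db Eb F Gb Ab Bb C.
Bb up to C is a major second — 2 semitones.

2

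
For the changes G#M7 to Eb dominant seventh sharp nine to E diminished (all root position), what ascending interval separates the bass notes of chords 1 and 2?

diminished 6th

The roots are G# and Eb.
G# up to Eb is 7 semitones, a whole step narrower than a major sixth, so the interval is diminished.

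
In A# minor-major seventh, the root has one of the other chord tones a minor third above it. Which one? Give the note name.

C#

A#mM7 (A# minor-major seventh): A# C# E# G##.
The root is A#. A minor third above A# is C#.
C# is the chord's 3rd.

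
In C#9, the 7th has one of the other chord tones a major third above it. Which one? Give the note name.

D#

Spelling the chord: C# E# G# B D#.
The 7th is B. A major third above B is D#.
D# is the chord's 9th.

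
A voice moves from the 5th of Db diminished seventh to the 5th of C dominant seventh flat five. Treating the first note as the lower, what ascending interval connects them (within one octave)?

major seventh

The 5th of Db diminished seventh is Abb; the 5th of C dominant seventh flat five is Gb.
From Abb to Gb is 11 semitones, exactly the major seventh.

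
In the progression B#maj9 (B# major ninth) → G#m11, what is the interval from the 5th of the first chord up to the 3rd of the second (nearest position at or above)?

d4

The 5th of B#maj9 (B# major ninth) is F##; the 3rd of G#m11 is B.
F## up to B is 4 semitones, a half step narrower than a perfect fourth, so the interval is diminished.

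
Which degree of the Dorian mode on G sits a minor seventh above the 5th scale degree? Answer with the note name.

The scale is G A Bb C D E F.
The 5th scale degree is D; a minor seventh above that is C — scale degree 4.

C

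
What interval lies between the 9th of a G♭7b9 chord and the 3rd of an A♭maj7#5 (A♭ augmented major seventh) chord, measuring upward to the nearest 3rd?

augmented 3rd

The 9th of G♭7b9 is A𝄫; the 3rd of A♭maj7#5 (A♭ augmented major seventh) is C.
A𝄫 up to C is 5 semitones, a half step wider than a major third, so the interval is augmented.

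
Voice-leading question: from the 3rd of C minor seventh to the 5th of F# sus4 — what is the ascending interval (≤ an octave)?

C minor seventh has Eb as its 3rd, and F# sus4 has C# as its 5th.
From Eb to C#: 10 semitones over a sixth = augmented.

augmented sixth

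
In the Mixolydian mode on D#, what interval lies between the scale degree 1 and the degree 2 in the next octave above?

The scale runs D# E# F## G# A# B# C#.
That puts D# below E#.
From D# to E# is 14 semitones, exactly the major ninth.

M9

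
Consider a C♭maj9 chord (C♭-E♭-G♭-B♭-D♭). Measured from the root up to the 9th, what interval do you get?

That puts C♭ below D♭.
From C♭ to D♭ is 14 semitones, exactly the major ninth.

major ninth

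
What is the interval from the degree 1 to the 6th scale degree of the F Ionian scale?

The scale runs F G A B♭ C D E.
The degree 1 is F and the degree 6 is D.
From F to D is 9 semitones, exactly the major sixth.

major 6th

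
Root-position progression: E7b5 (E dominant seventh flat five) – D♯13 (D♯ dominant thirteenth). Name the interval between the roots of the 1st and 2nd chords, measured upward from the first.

major seventh

The roots are E and D♯.
Counting 7 letters and 11 half steps from E gives a major seventh.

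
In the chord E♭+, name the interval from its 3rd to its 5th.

E♭+ is spelled E♭, G, B.
3rd = G; 5th = B.
G up to B spans 3 letter names and 4 semitones — a major third.

M3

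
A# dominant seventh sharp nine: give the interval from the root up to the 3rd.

Spelling the chord: A#-C##-E#-G#-B##.
Root = A#; 3rd = C##.
From A# to C## is 4 semitones, exactly the major third.

M3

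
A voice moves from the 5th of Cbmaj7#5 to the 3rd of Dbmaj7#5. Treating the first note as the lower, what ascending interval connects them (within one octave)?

minor seventh

The 5th of Cbmaj7#5 is G; the 3rd of Dbmaj7#5 is F.
From G to F: 10 semitones over a seventh = minor.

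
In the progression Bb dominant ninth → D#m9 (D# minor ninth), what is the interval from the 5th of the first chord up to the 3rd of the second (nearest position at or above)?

Bb dominant ninth has F as its 5th, and D#m9 (D# minor ninth) has F# as its 3rd.
F up to F# is 1 semitone, a half step wider than a perfect unison, so the interval is augmented.

augmented 1st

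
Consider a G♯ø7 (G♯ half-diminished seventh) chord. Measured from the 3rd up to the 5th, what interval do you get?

Spelling the chord: G♯–B–D–F♯.
The 3rd is B and the 5th is D.
From B to D: 3 semitones over a third = minor.

m3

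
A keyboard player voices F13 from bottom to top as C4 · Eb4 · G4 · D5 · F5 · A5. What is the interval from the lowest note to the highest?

major thirteenth

The outer voices are C4 and A5.
Counting 13 letters and 21 half steps from C gives a major thirteenth.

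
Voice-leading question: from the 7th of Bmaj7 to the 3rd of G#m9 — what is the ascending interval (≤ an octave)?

The 7th of Bmaj7 is A#; the 3rd of G#m9 is B.
A# up to B is 1 semitone, a half step narrower than a major second, so the interval is minor.

minor second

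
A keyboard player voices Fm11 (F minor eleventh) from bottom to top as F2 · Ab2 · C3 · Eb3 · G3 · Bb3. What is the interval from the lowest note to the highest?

The outer voices are F2 and Bb3.
F up to Bb spans 11 letter names and 17 semitones — a perfect eleventh.

perfect eleventh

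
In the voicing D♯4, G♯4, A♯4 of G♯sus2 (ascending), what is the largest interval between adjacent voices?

Adjacent intervals: D♯4→G♯4 = perfect fourth; G♯4→A♯4 = major second.
The largest is D♯4 to G♯4, a perfect fourth (5 semitones).

perfect 4th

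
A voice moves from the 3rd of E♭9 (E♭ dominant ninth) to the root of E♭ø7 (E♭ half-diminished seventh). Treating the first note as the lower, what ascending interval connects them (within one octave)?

The 3rd of E♭9 (E♭ dominant ninth) is G; the root of E♭ø7 (E♭ half-diminished seventh) is E♭.
From G to E♭: 8 semitones over a sixth = minor.

minor sixth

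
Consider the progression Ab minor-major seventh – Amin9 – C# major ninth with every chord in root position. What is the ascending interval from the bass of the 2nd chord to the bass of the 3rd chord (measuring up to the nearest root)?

The roots are A and C#.
From A to C# is 4 semitones, exactly the major third.

major 3rd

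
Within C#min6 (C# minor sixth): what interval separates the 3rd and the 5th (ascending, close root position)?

C#min6: C#, E, G#, A#.
So we need the interval from E up to G#.
E up to G# spans 3 letter names and 4 semitones — a major third.

major third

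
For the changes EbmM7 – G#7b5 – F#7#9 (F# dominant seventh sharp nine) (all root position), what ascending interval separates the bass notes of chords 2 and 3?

The roots are G# and F#.
From G# to F#: 10 semitones over a seventh = minor.

minor seventh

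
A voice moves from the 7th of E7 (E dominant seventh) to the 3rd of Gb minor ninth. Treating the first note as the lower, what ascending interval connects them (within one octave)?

diminished sixth

E7 (E dominant seventh) has D as its 7th, and Gb minor ninth has Bbb as its 3rd.
From D to Bbb: 7 semitones over a sixth = diminished.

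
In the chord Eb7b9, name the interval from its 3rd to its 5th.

minor third

Eb7b9 is spelled Eb G Bb Db Fb.
That puts G below Bb.
G up to Bb is 3 semitones, a half step narrower than a major third, so the interval is minor.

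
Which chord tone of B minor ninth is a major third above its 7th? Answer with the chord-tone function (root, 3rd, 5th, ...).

Spelling the chord: B D F♯ A C♯.
The 7th is A. A major third above A is C♯.
C♯ is the chord's 9th.

9th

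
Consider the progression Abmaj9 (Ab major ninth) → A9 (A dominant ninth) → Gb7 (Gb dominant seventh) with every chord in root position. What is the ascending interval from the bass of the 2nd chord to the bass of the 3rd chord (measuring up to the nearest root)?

The roots are A and Gb.
7 letter names make it a seventh; at 9 semitones (a whole step narrower than major) the quality is diminished.

diminished seventh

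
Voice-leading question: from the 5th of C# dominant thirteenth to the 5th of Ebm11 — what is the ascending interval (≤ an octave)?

diminished third

The 5th of C# dominant thirteenth is G#; the 5th of Ebm11 is Bb.
G# up to Bb is 2 semitones, a whole step narrower than a major third, so the interval is diminished.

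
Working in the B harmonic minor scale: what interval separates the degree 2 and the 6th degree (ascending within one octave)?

diminished 5th

Spelling the B harmonic minor scale: B C♯ D E F♯ G A♯.
So we need the interval from C♯ up to G.
From C♯ to G: 6 semitones over a fifth = diminished.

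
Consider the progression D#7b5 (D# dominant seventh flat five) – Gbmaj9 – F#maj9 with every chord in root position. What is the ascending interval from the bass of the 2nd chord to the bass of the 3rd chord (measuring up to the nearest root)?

augmented 7th

The roots are Gb and F#.
7 letter names make it a seventh; at 12 semitones (a half step wider than major) the quality is augmented.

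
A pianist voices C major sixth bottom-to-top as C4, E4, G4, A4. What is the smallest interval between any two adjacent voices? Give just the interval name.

major 2nd

Adjacent intervals: C4→E4 = major third; E4→G4 = minor third; G4→A4 = major second.
The smallest is G4 to A4, a major second (2 semitones).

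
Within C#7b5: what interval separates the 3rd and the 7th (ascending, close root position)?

diminished 5th

C# dominant seventh flat five is spelled C#-E#-G-B.
The 3rd is E# and the 7th is B.
E# up to B is 6 semitones, a half step narrower than a perfect fifth, so the interval is diminished.
That tritone between 3rd and 7th is what gives the dominant seventh its pull toward resolution.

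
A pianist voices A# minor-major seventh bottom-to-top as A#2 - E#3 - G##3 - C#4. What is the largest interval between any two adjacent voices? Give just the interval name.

perfect 5th

Adjacent intervals: A#2→E#3 = perfect fifth; E#3→G##3 = major third; G##3→C#4 = diminished fourth.
The largest is A#2 to E#3, a perfect fifth (7 semitones).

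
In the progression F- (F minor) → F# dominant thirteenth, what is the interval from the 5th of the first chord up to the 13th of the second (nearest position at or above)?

augmented second

F- (F minor) has C as its 5th, and F# dominant thirteenth has D# as its 13th.
2 letter names make it a second; at 3 semitones (a half step wider than major) the quality is augmented.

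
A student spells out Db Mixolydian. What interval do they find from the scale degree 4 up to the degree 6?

The scale runs Db Eb F Gb Ab Bb Cb.
The scale degree 4 is Gb and the 6th scale degree is Bb.
Gb up to Bb spans 3 letter names and 4 semitones — a major third.

M3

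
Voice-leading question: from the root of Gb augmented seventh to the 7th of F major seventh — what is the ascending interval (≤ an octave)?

Gb augmented seventh has Gb as its root, and F major seventh has E as its 7th.
From Gb to E: 10 semitones over a sixth = augmented.

A6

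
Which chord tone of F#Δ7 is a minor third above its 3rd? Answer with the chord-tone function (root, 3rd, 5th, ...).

F#Δ7 (F# major seventh) is spelled F#, A#, C#, E#.
The 3rd is A#. A minor third above A# is C#.
C# is the chord's 5th.

5th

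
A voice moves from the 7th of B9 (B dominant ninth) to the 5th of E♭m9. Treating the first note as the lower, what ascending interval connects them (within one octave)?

The 7th of B9 (B dominant ninth) is A; the 5th of E♭m9 is B♭.
2 letter names make it a second; at 1 semitone (a half step narrower than major) the quality is minor.

m2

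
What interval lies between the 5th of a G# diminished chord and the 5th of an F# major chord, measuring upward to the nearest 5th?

M7

The 5th of G# diminished is D; the 5th of F# major is C#.
D up to C# spans 7 letter names and 11 semitones — a major seventh.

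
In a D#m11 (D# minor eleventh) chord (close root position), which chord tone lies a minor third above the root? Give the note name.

F#

D#m11 is spelled D#–F#–A#–C#–E#–G#.
The root is D#. A minor third above D# is F#.
F# is the chord's 3rd.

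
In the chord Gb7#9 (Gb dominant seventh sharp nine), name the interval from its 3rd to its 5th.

minor third

Gb7#9: Gb-Bb-Db-Fb-A.
That puts Bb below Db.
From Bb to Db: 3 semitones over a third = minor.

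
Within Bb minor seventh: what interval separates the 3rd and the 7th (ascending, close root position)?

Spelling the chord: Bb Db F Ab.
So we need the interval from Db up to Ab.
From Db to Ab is 7 semitones, exactly the perfect fifth.

perfect fifth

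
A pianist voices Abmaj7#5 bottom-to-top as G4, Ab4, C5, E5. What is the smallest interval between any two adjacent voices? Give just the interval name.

Adjacent intervals: G4→Ab4 = minor second; Ab4→C5 = major third; C5→E5 = major third.
The smallest is G4 to Ab4, a minor second (1 semitone).

m2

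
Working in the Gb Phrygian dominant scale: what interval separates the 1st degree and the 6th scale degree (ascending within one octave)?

minor 6th

The scale runs Gb Abb Bb Cb Db Ebb Fb.
The 1st degree is Gb and the 6th degree is Ebb.
From Gb to Ebb: 8 semitones over a sixth = minor.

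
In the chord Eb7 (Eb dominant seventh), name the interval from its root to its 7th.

m7

The chord tones of Eb7 are Eb-G-Bb-Db.
Root = Eb; 7th = Db.
7 letter names make it a seventh; at 10 semitones (a half step narrower than major) the quality is minor.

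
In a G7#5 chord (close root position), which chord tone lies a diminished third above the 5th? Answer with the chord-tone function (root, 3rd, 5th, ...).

G+7 (G augmented seventh): G, B, D#, F.
The 5th is D#. A diminished third above D# is F.
F is the chord's 7th.

7th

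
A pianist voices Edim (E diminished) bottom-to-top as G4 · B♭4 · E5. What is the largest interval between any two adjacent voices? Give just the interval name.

Adjacent intervals: G4→B♭4 = minor third; B♭4→E5 = augmented fourth.
The largest is B♭4 to E5, an augmented fourth (6 semitones).

augmented fourth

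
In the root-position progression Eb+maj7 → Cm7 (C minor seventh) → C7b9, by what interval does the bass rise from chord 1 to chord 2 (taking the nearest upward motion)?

The roots are Eb and C.
From Eb to C is 9 semitones, exactly the major sixth.

M6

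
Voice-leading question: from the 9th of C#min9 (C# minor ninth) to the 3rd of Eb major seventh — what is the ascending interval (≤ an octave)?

diminished fourth

C#min9 (C# minor ninth) has D# as its 9th, and Eb major seventh has G as its 3rd.
4 letter names make it a fourth; at 4 semitones (a half step narrower than perfect) the quality is diminished.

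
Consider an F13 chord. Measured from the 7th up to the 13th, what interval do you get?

major seventh

F13 is spelled F-A-C-Eb-G-D.
The 7th is Eb and the 13th is D.
From Eb to D is 11 semitones, exactly the major seventh.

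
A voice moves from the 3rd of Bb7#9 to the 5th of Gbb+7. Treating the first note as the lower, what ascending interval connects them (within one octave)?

diminished octave

The 3rd of Bb7#9 is D; the 5th of Gbb+7 is Db.
From D to Db: 11 semitones over an octave = diminished.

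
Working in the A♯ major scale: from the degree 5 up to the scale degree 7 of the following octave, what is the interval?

The scale runs A♯ B♯ C𝄪 D♯ E♯ F𝄪 G𝄪.
So we need the interval from E♯ up to G𝄪.
E♯ up to G𝄪 spans 10 letter names and 16 semitones — a major tenth.

major tenth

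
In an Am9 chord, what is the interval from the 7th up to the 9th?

Amin9 (A minor ninth): A C E G B.
That puts G below B.
Counting 3 letters and 4 half steps from G gives a major third.

major third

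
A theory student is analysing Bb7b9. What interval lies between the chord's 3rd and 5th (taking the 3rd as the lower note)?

Bb7b9 is spelled Bb–D–F–Ab–Cb.
That puts D below F.
From D to F: 3 semitones over a third = minor.

minor third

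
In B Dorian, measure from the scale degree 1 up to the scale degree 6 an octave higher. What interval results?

The scale runs B C# D E F# G# A.
The scale degree 1 is B and the degree 6 (up an octave) is G#.
Counting 13 letters and 21 half steps from B gives a major thirteenth.

major 13th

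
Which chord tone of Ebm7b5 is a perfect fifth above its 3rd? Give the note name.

The chord tones of Ebø7 are Eb, Gb, Bbb, Db.
The 3rd is Gb. A perfect fifth above Gb is Db.
Db is the chord's 7th.

Db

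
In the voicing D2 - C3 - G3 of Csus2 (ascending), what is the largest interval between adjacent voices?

Adjacent intervals: D2→C3 = minor seventh; C3→G3 = perfect fifth.
The largest is D2 to C3, a minor seventh (10 semitones).

m7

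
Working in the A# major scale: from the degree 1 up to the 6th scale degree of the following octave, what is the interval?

major 13th

Spelling the A# major scale: A# B# C## D# E# F## G##.
That puts A# below F##.
A# up to F## spans 13 letter names and 21 semitones — a major thirteenth.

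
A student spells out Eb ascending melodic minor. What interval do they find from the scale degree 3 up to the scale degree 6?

augmented 4th

The scale runs Eb F Gb Ab Bb C D.
So we need the interval from Gb up to C.
4 letter names make it a fourth; at 6 semitones (a half step wider than perfect) the quality is augmented.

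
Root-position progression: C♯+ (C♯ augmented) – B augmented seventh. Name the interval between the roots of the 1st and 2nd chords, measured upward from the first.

The roots are C♯ and B.
C♯ up to B is 10 semitones, a half step narrower than a major seventh, so the interval is minor.

minor seventh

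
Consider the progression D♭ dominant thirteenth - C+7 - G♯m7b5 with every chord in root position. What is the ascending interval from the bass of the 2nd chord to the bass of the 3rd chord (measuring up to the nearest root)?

augmented fifth

The roots are C and G♯.
C up to G♯ is 8 semitones, a half step wider than a perfect fifth, so the interval is augmented.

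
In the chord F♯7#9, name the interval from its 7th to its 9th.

Spelling the chord: F♯–A♯–C♯–E–G𝄪.
The 7th is E and the 9th is G𝄪.
E up to G𝄪 is 5 semitones, a half step wider than a major third, so the interval is augmented.

augmented third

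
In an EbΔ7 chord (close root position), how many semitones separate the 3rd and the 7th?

EbM7 (Eb major seventh): Eb G Bb D.
G to D is a perfect fifth: 7 semitones.

7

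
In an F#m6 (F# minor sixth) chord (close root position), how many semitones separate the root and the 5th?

F#min6: F#, A, C#, D#.
F# to C# is a perfect fifth: 7 semitones.

7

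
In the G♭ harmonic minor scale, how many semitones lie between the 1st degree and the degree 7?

11

The scale is G♭ A♭ B𝄫 C♭ D♭ E𝄫 F.
G♭ up to F is a major seventh — 11 semitones.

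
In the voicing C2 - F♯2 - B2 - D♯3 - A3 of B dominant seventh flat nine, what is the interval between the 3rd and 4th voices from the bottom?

Those voices are B2 and D♯3.
B up to D♯ spans 3 letter names and 4 semitones — a major third.

major 3rd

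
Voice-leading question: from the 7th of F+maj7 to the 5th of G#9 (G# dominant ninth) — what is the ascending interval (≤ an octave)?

The 7th of F+maj7 is E; the 5th of G#9 (G# dominant ninth) is D#.
From E to D# is 11 semitones, exactly the major seventh.

major 7th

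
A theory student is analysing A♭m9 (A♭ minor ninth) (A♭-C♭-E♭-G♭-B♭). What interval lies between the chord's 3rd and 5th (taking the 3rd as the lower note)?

major third

3rd = C♭; 5th = E♭.
Counting 3 letters and 4 half steps from C♭ gives a major third.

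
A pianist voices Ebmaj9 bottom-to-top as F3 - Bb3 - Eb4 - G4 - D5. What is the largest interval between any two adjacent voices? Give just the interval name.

perfect 5th

Adjacent intervals: F3→Bb3 = perfect fourth; Bb3→Eb4 = perfect fourth; Eb4→G4 = major third; G4→D5 = perfect fifth.
The largest is G4 to D5, a perfect fifth (7 semitones).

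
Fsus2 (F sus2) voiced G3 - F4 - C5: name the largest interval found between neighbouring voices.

minor seventh

Adjacent intervals: G3→F4 = minor seventh; F4→C5 = perfect fifth.
The largest is G3 to F4, a minor seventh (10 semitones).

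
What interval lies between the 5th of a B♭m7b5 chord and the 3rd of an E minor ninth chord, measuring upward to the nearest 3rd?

augmented second

B♭m7b5 has F♭ as its 5th, and E minor ninth has G as its 3rd.
From F♭ to G: 3 semitones over a second = augmented.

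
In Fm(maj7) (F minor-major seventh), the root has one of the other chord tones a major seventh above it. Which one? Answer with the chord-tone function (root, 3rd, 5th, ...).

Fm(maj7) is spelled F, Ab, C, E.
The root is F. A major seventh above F is E.
E is the chord's 7th.

7th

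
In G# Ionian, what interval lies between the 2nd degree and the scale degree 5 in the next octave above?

The scale runs G# A# B# C# D# E# F##.
That puts A# below D#.
Counting 11 letters and 17 half steps from A# gives a perfect eleventh.

perfect 11th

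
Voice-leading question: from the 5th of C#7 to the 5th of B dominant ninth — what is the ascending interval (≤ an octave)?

The 5th of C#7 is G#; the 5th of B dominant ninth is F#.
From G# to F#: 10 semitones over a seventh = minor.

minor seventh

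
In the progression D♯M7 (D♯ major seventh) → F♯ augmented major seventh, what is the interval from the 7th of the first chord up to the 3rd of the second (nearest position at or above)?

minor sixth

The 7th of D♯M7 (D♯ major seventh) is C𝄪; the 3rd of F♯ augmented major seventh is A♯.
C𝄪 up to A♯ is 8 semitones, a half step narrower than a major sixth, so the interval is minor.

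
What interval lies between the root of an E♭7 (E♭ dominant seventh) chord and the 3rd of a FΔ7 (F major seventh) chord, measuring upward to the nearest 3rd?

augmented fourth

E♭7 (E♭ dominant seventh) has E♭ as its root, and FΔ7 (F major seventh) has A as its 3rd.
From E♭ to A: 6 semitones over a fourth = augmented.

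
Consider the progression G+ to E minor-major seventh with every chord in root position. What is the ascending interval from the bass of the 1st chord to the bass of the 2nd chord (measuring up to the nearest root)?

major 6th

The roots are G and E.
From G to E is 9 semitones, exactly the major sixth.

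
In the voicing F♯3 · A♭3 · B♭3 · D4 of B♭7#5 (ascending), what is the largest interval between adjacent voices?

Adjacent intervals: F♯3→A♭3 = diminished third; A♭3→B♭3 = major second; B♭3→D4 = major third.
The largest is B♭3 to D4, a major third (4 semitones).

major third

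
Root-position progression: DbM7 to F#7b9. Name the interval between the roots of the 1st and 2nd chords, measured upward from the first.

The roots are Db and F#.
From Db to F#: 5 semitones over a third = augmented.

augmented 3rd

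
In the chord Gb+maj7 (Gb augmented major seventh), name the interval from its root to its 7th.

Spelling the chord: Gb-Bb-D-F.
Root = Gb; 7th = F.
From Gb to F is 11 semitones, exactly the major seventh.

major seventh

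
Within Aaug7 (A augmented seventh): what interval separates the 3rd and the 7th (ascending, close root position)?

diminished 5th

Aaug7 (A augmented seventh): A-C#-E#-G.
That puts C# below G.
5 letter names make it a fifth; at 6 semitones (a half step narrower than perfect) the quality is diminished.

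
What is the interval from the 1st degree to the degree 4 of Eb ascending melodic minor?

Eb melodic minor: Eb F Gb Ab Bb C D.
The 1st degree is Eb and the scale degree 4 is Ab.
From Eb to Ab is 5 semitones, exactly the perfect fourth.

P4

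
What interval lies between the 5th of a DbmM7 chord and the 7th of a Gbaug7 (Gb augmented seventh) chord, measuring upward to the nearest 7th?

The 5th of DbmM7 is Ab; the 7th of Gbaug7 (Gb augmented seventh) is Fb.
6 letter names make it a sixth; at 8 semitones (a half step narrower than major) the quality is minor.

minor sixth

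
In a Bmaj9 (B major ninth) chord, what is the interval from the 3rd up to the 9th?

minor seventh

The chord tones of Bmaj9 (B major ninth) are B-D♯-F♯-A♯-C♯.
That puts D♯ below C♯.
D♯ up to C♯ is 10 semitones, a half step narrower than a major seventh, so the interval is minor.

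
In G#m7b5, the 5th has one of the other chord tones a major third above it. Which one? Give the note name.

Spelling the chord: G#, B, D, F#.
The 5th is D. A major third above D is F#.
F# is the chord's 7th.

F#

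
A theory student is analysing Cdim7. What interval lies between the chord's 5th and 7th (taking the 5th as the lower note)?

minor 3rd

Spelling the chord: C–E♭–G♭–B𝄫.
The 5th is G♭ and the 7th is B𝄫.
3 letter names make it a third; at 3 semitones (a half step narrower than major) the quality is minor.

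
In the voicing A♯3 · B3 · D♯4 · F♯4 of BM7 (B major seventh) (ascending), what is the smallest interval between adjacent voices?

minor second

Adjacent intervals: A♯3→B3 = minor second; B3→D♯4 = major third; D♯4→F♯4 = minor third.
The smallest is A♯3 to B3, a minor second (1 semitone).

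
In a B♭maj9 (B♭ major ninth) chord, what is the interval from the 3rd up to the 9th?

m7

B♭maj9: B♭, D, F, A, C.
3rd = D; 9th = C.
D up to C is 10 semitones, a half step narrower than a major seventh, so the interval is minor.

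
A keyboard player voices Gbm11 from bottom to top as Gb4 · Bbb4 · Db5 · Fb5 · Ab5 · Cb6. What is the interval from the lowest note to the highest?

perfect eleventh

The outer voices are Gb4 and Cb6.
Counting 11 letters and 17 half steps from Gb gives a perfect eleventh.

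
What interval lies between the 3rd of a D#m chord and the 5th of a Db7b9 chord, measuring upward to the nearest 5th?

diminished third

D#m has F# as its 3rd, and Db7b9 has Ab as its 5th.
3 letter names make it a third; at 2 semitones (a whole step narrower than major) the quality is diminished.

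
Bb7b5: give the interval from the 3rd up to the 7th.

Bb7b5 (Bb dominant seventh flat five): Bb, D, Fb, Ab.
So we need the interval from D up to Ab.
From D to Ab: 6 semitones over a fifth = diminished.

diminished fifth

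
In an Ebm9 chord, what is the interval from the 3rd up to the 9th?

major seventh

The chord tones of Ebm9 (Eb minor ninth) are Eb-Gb-Bb-Db-F.
The 3rd is Gb and the 9th is F.
Counting 7 letters and 11 half steps from Gb gives a major seventh.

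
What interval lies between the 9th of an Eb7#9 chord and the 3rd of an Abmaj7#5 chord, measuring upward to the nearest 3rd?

d5

Eb7#9 has F# as its 9th, and Abmaj7#5 has C as its 3rd.
From F# to C: 6 semitones over a fifth = diminished.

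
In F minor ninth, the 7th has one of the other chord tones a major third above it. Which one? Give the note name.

The chord tones of F minor ninth are F, Ab, C, Eb, G.
The 7th is Eb. A major third above Eb is G.
G is the chord's 9th.

G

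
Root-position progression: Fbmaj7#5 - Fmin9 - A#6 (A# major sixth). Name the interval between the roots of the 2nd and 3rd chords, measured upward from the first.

augmented third

The roots are F and A#.
3 letter names make it a third; at 5 semitones (a half step wider than major) the quality is augmented.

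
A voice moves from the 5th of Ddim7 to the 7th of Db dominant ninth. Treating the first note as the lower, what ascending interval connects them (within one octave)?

minor third

The 5th of Ddim7 is Ab; the 7th of Db dominant ninth is Cb.
Ab up to Cb is 3 semitones, a half step narrower than a major third, so the interval is minor.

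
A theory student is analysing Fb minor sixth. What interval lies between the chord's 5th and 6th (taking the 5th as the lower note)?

major second

The chord tones of Fb minor sixth are Fb–Abb–Cb–Db.
The 5th is Cb and the 6th is Db.
Cb up to Db spans 2 letter names and 2 semitones — a major second.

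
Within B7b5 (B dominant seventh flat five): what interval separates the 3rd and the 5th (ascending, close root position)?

Spelling the chord: B D♯ F A.
3rd = D♯; 5th = F.
From D♯ to F: 2 semitones over a third = diminished.

diminished third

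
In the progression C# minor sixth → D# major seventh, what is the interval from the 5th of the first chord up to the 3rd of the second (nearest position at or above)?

major seventh

The 5th of C# minor sixth is G#; the 3rd of D# major seventh is F##.
Counting 7 letters and 11 half steps from G# gives a major seventh.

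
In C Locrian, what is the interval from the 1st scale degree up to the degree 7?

minor seventh

Spelling C Locrian: C Db Eb F Gb Ab Bb.
That puts C below Bb.
7 letter names make it a seventh; at 10 semitones (a half step narrower than major) the quality is minor.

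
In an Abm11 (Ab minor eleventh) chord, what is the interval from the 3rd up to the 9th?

M7

Ab minor eleventh is spelled Ab Cb Eb Gb Bb Db.
That puts Cb below Bb.
From Cb to Bb is 11 semitones, exactly the major seventh.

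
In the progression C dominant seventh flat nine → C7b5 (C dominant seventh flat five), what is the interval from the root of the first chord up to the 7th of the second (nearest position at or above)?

minor seventh

C dominant seventh flat nine has C as its root, and C7b5 (C dominant seventh flat five) has Bb as its 7th.
From C to Bb: 10 semitones over a seventh = minor.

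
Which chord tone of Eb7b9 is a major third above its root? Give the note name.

Eb dominant seventh flat nine is spelled Eb G Bb Db Fb.
The root is Eb. A major third above Eb is G.
G is the chord's 3rd.

G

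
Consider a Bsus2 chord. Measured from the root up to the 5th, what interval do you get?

perfect fifth

Spelling the chord: B-C♯-F♯.
So we need the interval from B up to F♯.
B up to F♯ spans 5 letter names and 7 semitones — a perfect fifth.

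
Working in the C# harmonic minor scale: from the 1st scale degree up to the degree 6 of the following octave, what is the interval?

minor thirteenth

C# harmonic minor: C# D# E F# G# A B#.
So we need the interval from C# up to A.
13 letter names make it a thirteenth; at 20 semitones (a half step narrower than major) the quality is minor.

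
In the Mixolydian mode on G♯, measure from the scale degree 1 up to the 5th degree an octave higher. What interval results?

Spelling the Mixolydian mode on G♯: G♯ A♯ B♯ C♯ D♯ E♯ F♯.
That puts G♯ below D♯.
G♯ up to D♯ spans 12 letter names and 19 semitones — a perfect twelfth.

perfect twelfth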